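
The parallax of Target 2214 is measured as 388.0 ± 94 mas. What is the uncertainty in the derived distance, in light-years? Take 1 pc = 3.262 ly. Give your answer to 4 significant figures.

d = 1/p, so σ_d = σ_p / p².
σ_d = 0.0940 / (0.3880)² = 0.0940 / 0.15054 = 0.62442 pc = 0.62442 × 3.262 ly = 2.0369 ly.

2.037 ly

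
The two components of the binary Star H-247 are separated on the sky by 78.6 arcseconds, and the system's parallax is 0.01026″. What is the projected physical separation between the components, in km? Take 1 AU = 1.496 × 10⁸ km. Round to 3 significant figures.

d = 1/p = 1/0.01026″ = 97.466 pc.
At distance d (pc), an angle of θ arcsec spans θ·d AU: s = 78.6 × 97.466 = 7660.8 AU.
= 7660.8 × 1.496 × 10⁸ km = 1.1461 × 10^12 km.

1.15 × 10^12 km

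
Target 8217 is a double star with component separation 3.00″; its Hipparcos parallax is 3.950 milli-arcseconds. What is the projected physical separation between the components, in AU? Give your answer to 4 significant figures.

d = 1/p = 1/0.003950″ = 253.16 pc.
At distance d (pc), an angle of θ arcsec spans θ·d AU: s = 3.00 × 253.16 = 759.48 AU.

759.5 AU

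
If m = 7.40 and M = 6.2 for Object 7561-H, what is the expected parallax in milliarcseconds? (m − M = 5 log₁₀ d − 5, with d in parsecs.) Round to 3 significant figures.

m − M = 7.40 − 6.2 = 1.20.
d = 10^((m−M)/5 + 1) = 10^1.240 = 17.378 pc.
p = 1/d = 1/17.378 = 0.057544 arcsec = 57.544 mas.

57.5 mas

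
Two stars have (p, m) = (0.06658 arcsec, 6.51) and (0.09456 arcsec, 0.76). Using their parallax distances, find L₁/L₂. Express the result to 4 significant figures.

d₁ = 1/p₁ = 1/0.06658″ = 15.02 pc; d₂ = 1/p₂ = 1/0.09456″ = 10.575 pc.
M₁ = m₁ − 5 log₁₀ d₁ + 5 = 6.51 − 5.8833 + 5 = 5.6267.
M₂ = 0.76 − 5.1214 + 5 = 0.6386.
L₁/L₂ = 10^(0.4(M₂ − M₁)) = 10^(0.4 × (-4.9881)) = 10^(-1.99524) = 0.01011.

L₁/L₂ = 0.01011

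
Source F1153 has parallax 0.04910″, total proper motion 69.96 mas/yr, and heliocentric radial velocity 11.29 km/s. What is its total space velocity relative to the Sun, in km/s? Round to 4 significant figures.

13.16 km/s

d = 1/p = 1/0.04910″ = 20.367 pc.
μ = 69.96 mas/yr = 0.06996 ″/yr.
v_t = 4.740 μ d = 4.740 × 0.06996 × 20.367 = 6.7539 km/s.
v = √(v_r² + v_t²) = √(11.29² + 6.7539²) = √173.079 = 13.156 km/s.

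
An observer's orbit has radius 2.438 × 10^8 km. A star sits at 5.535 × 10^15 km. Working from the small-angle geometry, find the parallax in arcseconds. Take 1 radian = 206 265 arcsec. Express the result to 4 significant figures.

0.009085 arcsec

θ ≈ B/d = (2.438 × 10^8) / (5.535 × 10^15) = 4.4047 × 10^-8 rad.
In arcseconds: 4.4047 × 10^-8 × 206265 = 0.0090854″.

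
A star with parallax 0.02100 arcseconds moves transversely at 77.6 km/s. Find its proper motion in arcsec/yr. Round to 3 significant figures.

0.344 arcsec/yr

d = 1/p = 1/0.02100″ = 47.619 pc.
μ = v_t / (4.74 d) = 77.6 / (4.74 × 47.619) = 77.6 / 225.71 = 0.3438 ″/yr.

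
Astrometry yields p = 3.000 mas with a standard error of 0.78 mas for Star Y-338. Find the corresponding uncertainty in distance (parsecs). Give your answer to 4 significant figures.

86.67 pc

d = 1/p, so σ_d = σ_p / p².
σ_d = 0.000780 / (0.003000)² = 0.000780 / 0.000009 = 86.667 pc.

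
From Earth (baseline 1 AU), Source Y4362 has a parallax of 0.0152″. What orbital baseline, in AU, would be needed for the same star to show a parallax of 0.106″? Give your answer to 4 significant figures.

Parallax scales linearly with baseline: p ∝ B, so B = p_target / p_Earth × 1 AU.
B = 0.106 / 0.0152 = 6.9737 AU.

6.974 AU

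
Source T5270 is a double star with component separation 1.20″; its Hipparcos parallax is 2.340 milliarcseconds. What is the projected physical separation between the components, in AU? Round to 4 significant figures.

512.8 AU

d = 1/p = 1/0.002340″ = 427.35 pc.
At distance d (pc), an angle of θ arcsec spans θ·d AU: s = 1.20 × 427.35 = 512.82 AU.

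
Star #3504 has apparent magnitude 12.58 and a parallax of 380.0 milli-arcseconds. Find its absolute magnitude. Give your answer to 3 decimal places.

d = 1/p = 1/0.3800″ = 2.6316 pc.
m − M = 5 log₁₀(2.6316) − 5 = 2.1011 − 5 = -2.8989.
M = m − (m − M) = 12.58 − (-2.8989) = 15.479.

M = 15.479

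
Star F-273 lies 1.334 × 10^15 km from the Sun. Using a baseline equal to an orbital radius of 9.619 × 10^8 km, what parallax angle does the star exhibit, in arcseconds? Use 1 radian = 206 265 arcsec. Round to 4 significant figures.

θ ≈ B/d = (9.619 × 10^8) / (1.334 × 10^15) = 7.2106 × 10^-7 rad.
In arcseconds: 7.2106 × 10^-7 × 206265 = 0.14873″.

0.1487 arcsec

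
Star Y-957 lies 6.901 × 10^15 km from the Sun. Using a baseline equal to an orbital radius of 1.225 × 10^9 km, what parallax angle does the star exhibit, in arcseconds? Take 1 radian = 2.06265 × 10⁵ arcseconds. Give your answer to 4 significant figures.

0.03661 arcsec

θ ≈ B/d = (1.225 × 10^9) / (6.901 × 10^15) = 1.7751 × 10^-7 rad.
In arcseconds: 1.7751 × 10^-7 × 206265 = 0.036614″.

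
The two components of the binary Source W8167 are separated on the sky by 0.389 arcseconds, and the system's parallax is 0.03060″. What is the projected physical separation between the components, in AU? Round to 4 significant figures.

12.71 AU

d = 1/p = 1/0.03060″ = 32.68 pc.
At distance d (pc), an angle of θ arcsec spans θ·d AU: s = 0.389 × 32.68 = 12.713 AU.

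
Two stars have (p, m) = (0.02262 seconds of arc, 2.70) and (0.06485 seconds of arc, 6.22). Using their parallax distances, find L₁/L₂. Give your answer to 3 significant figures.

d₁ = 1/p₁ = 1/0.02262″ = 44.209 pc; d₂ = 1/p₂ = 1/0.06485″ = 15.42 pc.
M₁ = m₁ − 5 log₁₀ d₁ + 5 = 2.70 − 8.2276 + 5 = -0.5276.
M₂ = 6.22 − 5.9404 + 5 = 5.2796.
L₁/L₂ = 10^(0.4(M₂ − M₁)) = 10^(0.4 × 5.8072) = 10^2.32288 = 210.32.

L₁/L₂ = 210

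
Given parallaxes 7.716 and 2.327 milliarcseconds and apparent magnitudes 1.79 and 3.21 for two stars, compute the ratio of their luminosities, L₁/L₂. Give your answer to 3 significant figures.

L₁/L₂ = 0.336

d₁ = 1/p₁ = 1/0.007716″ = 129.6 pc; d₂ = 1/p₂ = 1/0.002327″ = 429.74 pc.
M₁ = m₁ − 5 log₁₀ d₁ + 5 = 1.79 − 10.5630 + 5 = -3.7730.
M₂ = 3.21 − 13.1660 + 5 = -4.9560.
L₁/L₂ = 10^(0.4(M₂ − M₁)) = 10^(0.4 × (-1.1830)) = 10^(-0.47320) = 0.33636.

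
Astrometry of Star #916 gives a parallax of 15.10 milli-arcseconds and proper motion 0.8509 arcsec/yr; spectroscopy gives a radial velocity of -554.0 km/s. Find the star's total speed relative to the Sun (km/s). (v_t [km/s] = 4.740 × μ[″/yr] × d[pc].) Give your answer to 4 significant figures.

d = 1/p = 1/0.01510″ = 66.225 pc.
v_t = 4.740 μ d = 4.740 × 0.8509 × 66.225 = 267.1 km/s.
v = √(v_r² + v_t²) = √((-554.0)² + 267.1²) = √378258 = 615.03 km/s.

615.0 km/s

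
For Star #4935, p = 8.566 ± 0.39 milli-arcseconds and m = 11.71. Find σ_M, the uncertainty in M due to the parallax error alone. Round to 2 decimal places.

σ_M = 0.10 mag

M = m − 5 log₁₀ d + 5 = m + 5 log₁₀ p + 5, so ∂M/∂p = 5/(p ln 10).
σ_M = (5/ln 10) · (σ_p/p) = 2.1715 × 0.39/8.566 = 2.1715 × 0.045529 = 0.098866.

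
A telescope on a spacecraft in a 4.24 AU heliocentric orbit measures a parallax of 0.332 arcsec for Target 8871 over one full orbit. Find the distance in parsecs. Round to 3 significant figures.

12.8 pc

With baseline B (in AU) and parallax p (in arcsec), d = B/p parsecs.
d = 4.24 / 0.332 = 12.771 pc.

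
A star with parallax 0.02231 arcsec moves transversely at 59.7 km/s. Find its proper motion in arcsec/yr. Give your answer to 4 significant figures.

d = 1/p = 1/0.02231″ = 44.823 pc.
μ = v_t / (4.74 d) = 59.7 / (4.74 × 44.823) = 59.7 / 212.46 = 0.28099 ″/yr.

0.2810 arcsec/yr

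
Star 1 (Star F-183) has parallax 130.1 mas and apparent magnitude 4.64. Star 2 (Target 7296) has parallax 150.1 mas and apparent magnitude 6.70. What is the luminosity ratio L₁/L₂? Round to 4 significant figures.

d₁ = 1/p₁ = 1/0.1301″ = 7.6864 pc; d₂ = 1/p₂ = 1/0.1501″ = 6.6622 pc.
M₁ = m₁ − 5 log₁₀ d₁ + 5 = 4.64 − 4.4286 + 5 = 5.2114.
M₂ = 6.70 − 4.1181 + 5 = 7.5819.
L₁/L₂ = 10^(0.4(M₂ − M₁)) = 10^(0.4 × 2.3705) = 10^0.94820 = 8.8756.

L₁/L₂ = 8.876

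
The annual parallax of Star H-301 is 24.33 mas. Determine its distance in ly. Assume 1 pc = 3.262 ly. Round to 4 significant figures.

134.1 ly

p = 24.33 mas = 0.02433 arcsec.
d = 1/p = 1/0.02433 = 41.102 pc.
In light-years: 41.102 × 3.262 = 134.07 ly.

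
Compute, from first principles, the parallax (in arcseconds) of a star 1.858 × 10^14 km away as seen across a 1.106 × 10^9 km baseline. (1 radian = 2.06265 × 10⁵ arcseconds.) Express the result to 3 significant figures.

1.23 arcsec

θ ≈ B/d = (1.106 × 10^9) / (1.858 × 10^14) = 5.9526 × 10^-6 rad.
In arcseconds: 5.9526 × 10^-6 × 206265 = 1.2278″.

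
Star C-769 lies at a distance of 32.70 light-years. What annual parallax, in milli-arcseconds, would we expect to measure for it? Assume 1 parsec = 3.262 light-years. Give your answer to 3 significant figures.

99.8 mas

d = 32.70 ly ÷ 3.262 = 10.025 pc.
p = 1/d = 1/10.025 = 0.099751 arcsec.
= 0.099751 × 1000 = 99.751 mas.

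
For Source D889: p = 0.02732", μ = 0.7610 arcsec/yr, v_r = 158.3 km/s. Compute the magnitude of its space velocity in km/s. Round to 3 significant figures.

d = 1/p = 1/0.02732″ = 36.603 pc.
v_t = 4.740 μ d = 4.740 × 0.7610 × 36.603 = 132.03 km/s.
v = √(v_r² + v_t²) = √(158.3² + 132.03²) = √42490.8 = 206.13 km/s.

206 km/s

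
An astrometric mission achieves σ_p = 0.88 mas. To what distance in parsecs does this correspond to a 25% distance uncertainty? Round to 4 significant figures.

284.1 pc

σ_d/d = σ_p/p, so the condition is σ_p/p ≤ 0.25, i.e. p ≥ σ_p/0.25.
p_min = 0.88/0.25 = 3.52 mas = 0.00352 arcsec.
d_max = 1/p_min = 1/0.00352 = 284.09 pc.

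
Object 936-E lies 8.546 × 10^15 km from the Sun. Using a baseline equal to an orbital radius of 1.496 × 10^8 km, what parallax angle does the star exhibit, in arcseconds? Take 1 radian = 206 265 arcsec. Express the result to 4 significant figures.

0.003611 arcsec

θ ≈ B/d = (1.496 × 10^8) / (8.546 × 10^15) = 1.7505 × 10^-8 rad.
In arcseconds: 1.7505 × 10^-8 × 206265 = 0.0036107″.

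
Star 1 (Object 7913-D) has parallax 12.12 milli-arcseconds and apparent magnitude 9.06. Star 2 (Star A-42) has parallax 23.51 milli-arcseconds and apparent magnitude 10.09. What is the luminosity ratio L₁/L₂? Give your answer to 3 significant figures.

L₁/L₂ = 9.72

d₁ = 1/p₁ = 1/0.01212″ = 82.508 pc; d₂ = 1/p₂ = 1/0.02351″ = 42.535 pc.
M₁ = m₁ − 5 log₁₀ d₁ + 5 = 9.06 − 9.5825 + 5 = 4.4775.
M₂ = 10.09 − 8.1437 + 5 = 6.9463.
L₁/L₂ = 10^(0.4(M₂ − M₁)) = 10^(0.4 × 2.4688) = 10^0.98752 = 9.7167.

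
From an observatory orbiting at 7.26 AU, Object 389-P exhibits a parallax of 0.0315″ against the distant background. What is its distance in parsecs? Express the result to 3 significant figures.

230 pc

With baseline B (in AU) and parallax p (in arcsec), d = B/p parsecs.
d = 7.26 / 0.0315 = 230.48 pc.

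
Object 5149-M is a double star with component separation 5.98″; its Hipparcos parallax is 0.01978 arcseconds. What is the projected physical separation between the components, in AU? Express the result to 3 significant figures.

d = 1/p = 1/0.01978″ = 50.556 pc.
At distance d (pc), an angle of θ arcsec spans θ·d AU: s = 5.98 × 50.556 = 302.32 AU.

302 AU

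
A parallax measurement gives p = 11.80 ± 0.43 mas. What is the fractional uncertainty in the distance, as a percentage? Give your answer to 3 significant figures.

3.64%

For d = 1/p, |σ_d/d| = |σ_p/p|.
σ_p/p = 0.43 / 11.80 = 0.036441 = 3.6441%.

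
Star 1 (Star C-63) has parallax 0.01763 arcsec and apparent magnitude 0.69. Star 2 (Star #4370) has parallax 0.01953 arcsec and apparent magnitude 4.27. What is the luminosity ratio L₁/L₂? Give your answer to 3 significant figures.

L₁/L₂ = 33.2

d₁ = 1/p₁ = 1/0.01763″ = 56.721 pc; d₂ = 1/p₂ = 1/0.01953″ = 51.203 pc.
M₁ = m₁ − 5 log₁₀ d₁ + 5 = 0.69 − 8.7687 + 5 = -3.0787.
M₂ = 4.27 − 8.5465 + 5 = 0.7235.
L₁/L₂ = 10^(0.4(M₂ − M₁)) = 10^(0.4 × 3.8022) = 10^1.52088 = 33.18.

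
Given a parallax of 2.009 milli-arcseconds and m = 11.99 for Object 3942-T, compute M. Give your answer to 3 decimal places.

M = 3.505

d = 1/p = 1/0.002009″ = 497.76 pc.
m − M = 5 log₁₀(497.76) − 5 = 13.4851 − 5 = 8.4851.
M = m − (m − M) = 11.99 − 8.4851 = 3.505.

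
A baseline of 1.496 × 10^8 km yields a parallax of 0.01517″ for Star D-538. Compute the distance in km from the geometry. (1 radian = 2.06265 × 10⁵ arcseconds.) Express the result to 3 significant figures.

2.03 × 10^15 km

θ = 0.01517″ = 0.01517/206265 = 7.3546 × 10^-8 rad.
d = B/θ = (1.496 × 10^8) / (7.3546 × 10^-8) = 2.0341 × 10^15 km.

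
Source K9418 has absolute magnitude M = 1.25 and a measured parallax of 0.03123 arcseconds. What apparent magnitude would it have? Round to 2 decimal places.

d = 1/p = 1/0.03123″ = 32.02 pc.
m − M = 5 log₁₀ d − 5 = 5 log₁₀(32.02) − 5 = 7.5271 − 5 = 2.5271.
m = M + (m − M) = 1.25 + 2.5271 = 3.78.

m = 3.78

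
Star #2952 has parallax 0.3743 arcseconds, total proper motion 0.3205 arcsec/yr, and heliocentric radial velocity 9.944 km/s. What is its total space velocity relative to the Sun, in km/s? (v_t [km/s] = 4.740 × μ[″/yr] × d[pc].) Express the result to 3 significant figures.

10.7 km/s

d = 1/p = 1/0.3743″ = 2.6717 pc.
v_t = 4.740 μ d = 4.740 × 0.3205 × 2.6717 = 4.0588 km/s.
v = √(v_r² + v_t²) = √(9.944² + 4.0588²) = √115.357 = 10.74 km/s.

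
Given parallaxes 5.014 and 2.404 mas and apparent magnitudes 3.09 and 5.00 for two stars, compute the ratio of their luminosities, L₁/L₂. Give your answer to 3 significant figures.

d₁ = 1/p₁ = 1/0.005014″ = 199.44 pc; d₂ = 1/p₂ = 1/0.002404″ = 415.97 pc.
M₁ = m₁ − 5 log₁₀ d₁ + 5 = 3.09 − 11.4991 + 5 = -3.4091.
M₂ = 5.00 − 13.0953 + 5 = -3.0953.
L₁/L₂ = 10^(0.4(M₂ − M₁)) = 10^(0.4 × 0.3138) = 10^0.12552 = 1.3351.

L₁/L₂ = 1.34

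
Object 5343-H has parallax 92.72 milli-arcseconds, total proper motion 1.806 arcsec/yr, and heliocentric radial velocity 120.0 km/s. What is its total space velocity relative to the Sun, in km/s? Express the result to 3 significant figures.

d = 1/p = 1/0.09272″ = 10.785 pc.
v_t = 4.740 μ d = 4.740 × 1.806 × 10.785 = 92.324 km/s.
v = √(v_r² + v_t²) = √(120.0² + 92.324²) = √22923.7 = 151.41 km/s.

151 km/s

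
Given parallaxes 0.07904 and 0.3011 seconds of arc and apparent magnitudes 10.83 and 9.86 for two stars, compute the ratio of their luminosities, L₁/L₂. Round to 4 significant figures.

L₁/L₂ = 5.939

d₁ = 1/p₁ = 1/0.07904″ = 12.652 pc; d₂ = 1/p₂ = 1/0.3011″ = 3.3212 pc.
M₁ = m₁ − 5 log₁₀ d₁ + 5 = 10.83 − 5.5108 + 5 = 10.3192.
M₂ = 9.86 − 2.6065 + 5 = 12.2535.
L₁/L₂ = 10^(0.4(M₂ − M₁)) = 10^(0.4 × 1.9343) = 10^0.77372 = 5.9391.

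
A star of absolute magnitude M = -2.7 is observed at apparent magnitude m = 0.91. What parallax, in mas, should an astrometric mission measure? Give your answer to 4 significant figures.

m − M = 0.91 − (-2.7) = 3.61.
d = 10^((m−M)/5 + 1) = 10^1.722 = 52.723 pc.
p = 1/d = 1/52.723 = 0.018967 arcsec = 18.967 mas.

18.97 mas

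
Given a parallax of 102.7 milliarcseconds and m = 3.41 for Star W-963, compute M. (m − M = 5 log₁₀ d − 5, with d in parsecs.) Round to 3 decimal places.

M = 3.468

d = 1/p = 1/0.1027″ = 9.7371 pc.
m − M = 5 log₁₀(9.7371) − 5 = 4.9421 − 5 = -0.0579.
M = m − (m − M) = 3.41 − (-0.0579) = 3.468.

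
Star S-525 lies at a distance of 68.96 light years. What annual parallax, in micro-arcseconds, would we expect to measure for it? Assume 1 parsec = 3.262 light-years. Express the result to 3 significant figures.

d = 68.96 ly ÷ 3.262 = 21.14 pc.
p = 1/d = 1/21.14 = 0.047304 arcsec.
= 0.047304 × 10⁶ = 47304 μas.

47300 μas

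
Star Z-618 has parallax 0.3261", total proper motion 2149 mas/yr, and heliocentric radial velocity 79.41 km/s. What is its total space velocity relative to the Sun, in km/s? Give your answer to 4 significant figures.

d = 1/p = 1/0.3261″ = 3.0665 pc.
μ = 2149 mas/yr = 2.149 ″/yr.
v_t = 4.740 μ d = 4.740 × 2.149 × 3.0665 = 31.236 km/s.
v = √(v_r² + v_t²) = √(79.41² + 31.236²) = √7281.64 = 85.333 km/s.

85.33 km/s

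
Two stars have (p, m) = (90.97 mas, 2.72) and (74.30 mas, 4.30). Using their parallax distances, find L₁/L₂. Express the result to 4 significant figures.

L₁/L₂ = 2.859

d₁ = 1/p₁ = 1/0.09097″ = 10.993 pc; d₂ = 1/p₂ = 1/0.07430″ = 13.459 pc.
M₁ = m₁ − 5 log₁₀ d₁ + 5 = 2.72 − 5.2056 + 5 = 2.5144.
M₂ = 4.30 − 5.6451 + 5 = 3.6549.
L₁/L₂ = 10^(0.4(M₂ − M₁)) = 10^(0.4 × 1.1405) = 10^0.45620 = 2.8589.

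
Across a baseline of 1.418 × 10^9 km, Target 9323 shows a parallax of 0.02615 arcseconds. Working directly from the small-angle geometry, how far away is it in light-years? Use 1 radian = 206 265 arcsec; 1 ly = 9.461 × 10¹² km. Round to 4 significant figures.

1182 ly

θ = 0.02615″ = 0.02615/206265 = 1.2678 × 10^-7 rad.
d = B/θ = (1.418 × 10^9) / (1.2678 × 10^-7) = 1.1185 × 10^16 km = (1.1185 × 10^16) / (9.461 × 10^12) ly = 1182.2 ly.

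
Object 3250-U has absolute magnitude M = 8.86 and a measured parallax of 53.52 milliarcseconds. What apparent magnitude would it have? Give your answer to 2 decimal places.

m = 10.22

d = 1/p = 1/0.05352″ = 18.685 pc.
m − M = 5 log₁₀ d − 5 = 5 log₁₀(18.685) − 5 = 6.3575 − 5 = 1.3575.
m = M + (m − M) = 8.86 + 1.3575 = 10.22.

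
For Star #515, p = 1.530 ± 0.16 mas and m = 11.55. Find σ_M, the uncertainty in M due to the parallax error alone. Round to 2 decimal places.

M = m − 5 log₁₀ d + 5 = m + 5 log₁₀ p + 5, so ∂M/∂p = 5/(p ln 10).
σ_M = (5/ln 10) · (σ_p/p) = 2.1715 × 0.16/1.530 = 2.1715 × 0.10458 = 0.2271.

σ_M = 0.23 mag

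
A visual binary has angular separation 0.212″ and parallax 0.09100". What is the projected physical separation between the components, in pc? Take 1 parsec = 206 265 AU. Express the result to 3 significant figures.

d = 1/p = 1/0.09100″ = 10.989 pc.
At distance d (pc), an angle of θ arcsec spans θ·d AU: s = 0.212 × 10.989 = 2.3297 AU.
= 2.3297 / 206265 = 1.1295 × 10^-5 pc.

1.13 × 10^-5 pc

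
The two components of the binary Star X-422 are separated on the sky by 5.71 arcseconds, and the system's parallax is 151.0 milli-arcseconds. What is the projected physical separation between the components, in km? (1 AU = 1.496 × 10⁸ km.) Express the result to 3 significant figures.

d = 1/p = 1/0.1510″ = 6.6225 pc.
At distance d (pc), an angle of θ arcsec spans θ·d AU: s = 5.71 × 6.6225 = 37.814 AU.
= 37.814 × 1.496 × 10⁸ km = 5.6570 × 10^9 km.

5.66 × 10^9 km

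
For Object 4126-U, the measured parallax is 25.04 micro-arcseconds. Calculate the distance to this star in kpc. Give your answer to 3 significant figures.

39.9 kpc

p = 25.04 micro-arcseconds = 0.00002504 arcsec.
d = 1/p = 1/0.00002504 = 39936 pc.
= 39.936 kpc.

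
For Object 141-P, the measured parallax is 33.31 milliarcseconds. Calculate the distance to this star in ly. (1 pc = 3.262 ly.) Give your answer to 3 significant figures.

97.9 ly

p = 33.31 milliarcseconds = 0.03331 arcsec.
d = 1/p = 1/0.03331 = 30.021 pc.
In light-years: 30.021 × 3.262 = 97.929 ly.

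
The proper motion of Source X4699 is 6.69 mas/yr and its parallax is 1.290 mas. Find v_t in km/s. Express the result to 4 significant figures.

24.58 km/s

d = 1/p = 1/0.001290″ = 775.19 pc.
μ = 6.69 mas/yr = 0.00669 ″/yr.
v_t = 4.74 × μ × d = 4.74 × 0.00669 × 775.19 = 24.582 km/s.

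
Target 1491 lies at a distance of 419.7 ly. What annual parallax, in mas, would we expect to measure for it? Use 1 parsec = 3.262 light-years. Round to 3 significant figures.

d = 419.7 ly ÷ 3.262 = 128.66 pc.
p = 1/d = 1/128.66 = 0.0077724 arcsec.
= 0.0077724 × 1000 = 7.7724 mas.

7.77 mas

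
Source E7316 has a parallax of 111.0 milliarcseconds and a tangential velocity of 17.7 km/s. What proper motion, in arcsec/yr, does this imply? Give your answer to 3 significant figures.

d = 1/p = 1/0.1110″ = 9.009 pc.
μ = v_t / (4.74 d) = 17.7 / (4.74 × 9.009) = 17.7 / 42.703 = 0.41449 ″/yr.

0.414 arcsec/yr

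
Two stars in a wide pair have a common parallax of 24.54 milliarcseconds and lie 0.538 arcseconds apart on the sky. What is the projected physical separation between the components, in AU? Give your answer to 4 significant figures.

21.92 AU

d = 1/p = 1/0.02454″ = 40.75 pc.
At distance d (pc), an angle of θ arcsec spans θ·d AU: s = 0.538 × 40.75 = 21.924 AU.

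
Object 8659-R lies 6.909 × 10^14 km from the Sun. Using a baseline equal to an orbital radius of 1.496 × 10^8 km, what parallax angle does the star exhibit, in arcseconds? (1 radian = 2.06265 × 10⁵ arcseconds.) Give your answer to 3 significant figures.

θ ≈ B/d = (1.496 × 10^8) / (6.909 × 10^14) = 2.1653 × 10^-7 rad.
In arcseconds: 2.1653 × 10^-7 × 206265 = 0.044663″.

0.0447 arcsec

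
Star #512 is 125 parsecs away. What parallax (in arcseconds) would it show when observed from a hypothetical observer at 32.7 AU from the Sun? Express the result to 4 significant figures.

p (arcsec) = B (AU) / d (pc).
p = 32.7 / 125 = 0.2616 arcsec.

0.2616 arcsec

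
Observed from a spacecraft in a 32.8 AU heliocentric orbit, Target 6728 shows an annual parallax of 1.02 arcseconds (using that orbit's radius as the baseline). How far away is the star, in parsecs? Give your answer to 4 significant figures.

With baseline B (in AU) and parallax p (in arcsec), d = B/p parsecs.
d = 32.8 / 1.02 = 32.157 pc.

32.16 pc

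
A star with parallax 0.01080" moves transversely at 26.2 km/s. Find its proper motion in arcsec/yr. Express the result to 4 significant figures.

d = 1/p = 1/0.01080″ = 92.593 pc.
μ = v_t / (4.74 d) = 26.2 / (4.74 × 92.593) = 26.2 / 438.89 = 0.059696 ″/yr.

0.05970 arcsec/yr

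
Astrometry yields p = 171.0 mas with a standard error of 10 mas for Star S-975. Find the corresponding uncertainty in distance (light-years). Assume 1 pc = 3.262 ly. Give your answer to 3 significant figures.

1.12 ly

d = 1/p, so σ_d = σ_p / p².
σ_d = 0.0100 / (0.1710)² = 0.0100 / 0.029241 = 0.34199 pc = 0.34199 × 3.262 ly = 1.1156 ly.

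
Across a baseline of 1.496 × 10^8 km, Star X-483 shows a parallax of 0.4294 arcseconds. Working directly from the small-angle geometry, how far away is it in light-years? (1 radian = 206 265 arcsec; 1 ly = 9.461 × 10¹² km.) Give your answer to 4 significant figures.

θ = 0.4294″ = 0.4294/206265 = 2.0818 × 10^-6 rad.
d = B/θ = (1.496 × 10^8) / (2.0818 × 10^-6) = 7.1861 × 10^13 km = (7.1861 × 10^13) / (9.461 × 10^12) ly = 7.5955 ly.

7.596 ly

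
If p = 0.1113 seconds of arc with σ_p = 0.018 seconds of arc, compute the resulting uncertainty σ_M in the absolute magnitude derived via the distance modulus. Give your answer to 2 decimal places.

σ_M = 0.35 mag

M = m − 5 log₁₀ d + 5 = m + 5 log₁₀ p + 5, so ∂M/∂p = 5/(p ln 10).
σ_M = (5/ln 10) · (σ_p/p) = 2.1715 × 0.018/0.1113 = 2.1715 × 0.16173 = 0.3512.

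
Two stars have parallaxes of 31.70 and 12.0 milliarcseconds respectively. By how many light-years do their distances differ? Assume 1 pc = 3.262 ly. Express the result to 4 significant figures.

d_A = 1/0.03170″ = 31.546 pc; d_B = 1/0.01200″ = 83.333 pc.
|d_B − d_A| = |83.333 − 31.546| = 51.787 pc = 51.787 × 3.262 ly = 168.93 ly.

168.9 ly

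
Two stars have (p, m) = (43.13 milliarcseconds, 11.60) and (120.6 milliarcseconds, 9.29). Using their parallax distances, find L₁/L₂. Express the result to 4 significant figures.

d₁ = 1/p₁ = 1/0.04313″ = 23.186 pc; d₂ = 1/p₂ = 1/0.1206″ = 8.2919 pc.
M₁ = m₁ − 5 log₁₀ d₁ + 5 = 11.60 − 6.8261 + 5 = 9.7739.
M₂ = 9.29 − 4.5933 + 5 = 9.6967.
L₁/L₂ = 10^(0.4(M₂ − M₁)) = 10^(0.4 × (-0.0772)) = 10^(-0.03088) = 0.93137.

L₁/L₂ = 0.9314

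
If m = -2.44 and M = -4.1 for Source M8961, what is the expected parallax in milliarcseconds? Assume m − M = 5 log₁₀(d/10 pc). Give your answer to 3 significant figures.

46.6 mas

m − M = -2.44 − (-4.1) = 1.66.
d = 10^((m−M)/5 + 1) = 10^1.332 = 21.478 pc.
p = 1/d = 1/21.478 = 0.046559 arcsec = 46.559 mas.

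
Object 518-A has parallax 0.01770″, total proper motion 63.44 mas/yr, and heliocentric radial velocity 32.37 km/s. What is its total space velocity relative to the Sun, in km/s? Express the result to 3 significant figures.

36.6 km/s

d = 1/p = 1/0.01770″ = 56.497 pc.
μ = 63.44 mas/yr = 0.06344 ″/yr.
v_t = 4.740 μ d = 4.740 × 0.06344 × 56.497 = 16.989 km/s.
v = √(v_r² + v_t²) = √(32.37² + 16.989²) = √1336.44 = 36.557 km/s.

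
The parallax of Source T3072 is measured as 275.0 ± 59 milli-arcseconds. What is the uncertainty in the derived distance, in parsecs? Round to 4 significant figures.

0.7802 pc

d = 1/p, so σ_d = σ_p / p².
σ_d = 0.0590 / (0.2750)² = 0.0590 / 0.075625 = 0.78017 pc.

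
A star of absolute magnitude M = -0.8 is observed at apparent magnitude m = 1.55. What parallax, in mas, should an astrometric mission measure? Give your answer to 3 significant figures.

m − M = 1.55 − (-0.8) = 2.35.
d = 10^((m−M)/5 + 1) = 10^1.470 = 29.512 pc.
p = 1/d = 1/29.512 = 0.033885 arcsec = 33.885 mas.

33.9 mas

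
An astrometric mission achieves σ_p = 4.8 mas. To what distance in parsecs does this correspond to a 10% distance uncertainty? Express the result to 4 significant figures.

20.83 pc

σ_d/d = σ_p/p, so the condition is σ_p/p ≤ 0.10, i.e. p ≥ σ_p/0.10.
p_min = 4.8/0.10 = 48 mas = 0.048 arcsec.
d_max = 1/p_min = 1/0.048 = 20.833 pc.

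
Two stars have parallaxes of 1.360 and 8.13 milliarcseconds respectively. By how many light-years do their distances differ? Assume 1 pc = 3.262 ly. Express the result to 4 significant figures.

1997 ly

d_A = 1/0.001360″ = 735.29 pc; d_B = 1/0.008130″ = 123 pc.
|d_B − d_A| = |123 − 735.29| = 612.29 pc = 612.29 × 3.262 ly = 1997.3 ly.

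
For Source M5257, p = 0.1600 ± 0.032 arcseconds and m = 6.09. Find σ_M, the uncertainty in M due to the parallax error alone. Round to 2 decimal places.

σ_M = 0.43 mag

M = m − 5 log₁₀ d + 5 = m + 5 log₁₀ p + 5, so ∂M/∂p = 5/(p ln 10).
σ_M = (5/ln 10) · (σ_p/p) = 2.1715 × 0.032/0.1600 = 2.1715 × 0.2 = 0.4343.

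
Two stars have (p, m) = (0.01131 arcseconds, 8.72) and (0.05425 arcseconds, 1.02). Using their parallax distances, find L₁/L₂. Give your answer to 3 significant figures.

L₁/L₂ = 0.0191

d₁ = 1/p₁ = 1/0.01131″ = 88.417 pc; d₂ = 1/p₂ = 1/0.05425″ = 18.433 pc.
M₁ = m₁ − 5 log₁₀ d₁ + 5 = 8.72 − 9.7327 + 5 = 3.9873.
M₂ = 1.02 − 6.3280 + 5 = -0.3080.
L₁/L₂ = 10^(0.4(M₂ − M₁)) = 10^(0.4 × (-4.2953)) = 10^(-1.71812) = 0.019137.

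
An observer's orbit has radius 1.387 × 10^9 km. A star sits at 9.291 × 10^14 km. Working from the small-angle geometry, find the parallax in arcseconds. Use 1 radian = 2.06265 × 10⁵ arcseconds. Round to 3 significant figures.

0.308 arcsec

θ ≈ B/d = (1.387 × 10^9) / (9.291 × 10^14) = 1.4928 × 10^-6 rad.
In arcseconds: 1.4928 × 10^-6 × 206265 = 0.30791″.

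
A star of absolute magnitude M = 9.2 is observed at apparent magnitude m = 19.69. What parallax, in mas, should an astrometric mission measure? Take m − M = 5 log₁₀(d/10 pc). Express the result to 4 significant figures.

0.7980 mas

m − M = 19.69 − 9.2 = 10.49.
d = 10^((m−M)/5 + 1) = 10^3.098 = 1253.1 pc.
p = 1/d = 1/1253.1 = 0.00079802 arcsec = 0.79802 mas.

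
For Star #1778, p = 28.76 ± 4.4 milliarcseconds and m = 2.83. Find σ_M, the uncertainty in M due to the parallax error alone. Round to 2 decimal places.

M = m − 5 log₁₀ d + 5 = m + 5 log₁₀ p + 5, so ∂M/∂p = 5/(p ln 10).
σ_M = (5/ln 10) · (σ_p/p) = 2.1715 × 4.4/28.76 = 2.1715 × 0.15299 = 0.33222.

σ_M = 0.33 mag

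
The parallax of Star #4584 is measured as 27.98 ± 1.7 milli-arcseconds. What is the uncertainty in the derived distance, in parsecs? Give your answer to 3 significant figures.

d = 1/p, so σ_d = σ_p / p².
σ_d = 0.00170 / (0.02798)² = 0.00170 / 0.00078288 = 2.1715 pc.

2.17 pc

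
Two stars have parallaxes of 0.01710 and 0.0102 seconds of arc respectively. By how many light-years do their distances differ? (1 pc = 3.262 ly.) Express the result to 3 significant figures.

d_A = 1/0.01710″ = 58.48 pc; d_B = 1/0.01020″ = 98.039 pc.
|d_B − d_A| = |98.039 − 58.48| = 39.559 pc = 39.559 × 3.262 ly = 129.04 ly.

129 ly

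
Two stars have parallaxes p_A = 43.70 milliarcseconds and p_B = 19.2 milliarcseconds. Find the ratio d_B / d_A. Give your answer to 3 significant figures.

2.28

Since d = 1/p, d_B/d_A = p_A/p_B.
= 43.70 / 19.2 = 2.276.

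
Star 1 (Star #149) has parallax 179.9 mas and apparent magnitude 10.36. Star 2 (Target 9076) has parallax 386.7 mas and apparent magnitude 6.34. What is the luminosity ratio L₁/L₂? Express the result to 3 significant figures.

d₁ = 1/p₁ = 1/0.1799″ = 5.5586 pc; d₂ = 1/p₂ = 1/0.3867″ = 2.586 pc.
M₁ = m₁ − 5 log₁₀ d₁ + 5 = 10.36 − 3.7248 + 5 = 11.6352.
M₂ = 6.34 − 2.0631 + 5 = 9.2769.
L₁/L₂ = 10^(0.4(M₂ − M₁)) = 10^(0.4 × (-2.3583)) = 10^(-0.94332) = 0.11394.

L₁/L₂ = 0.114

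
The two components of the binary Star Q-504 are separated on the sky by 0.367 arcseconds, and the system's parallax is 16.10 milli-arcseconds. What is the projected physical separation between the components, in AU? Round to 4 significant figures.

22.80 AU

d = 1/p = 1/0.01610″ = 62.112 pc.
At distance d (pc), an angle of θ arcsec spans θ·d AU: s = 0.367 × 62.112 = 22.795 AU.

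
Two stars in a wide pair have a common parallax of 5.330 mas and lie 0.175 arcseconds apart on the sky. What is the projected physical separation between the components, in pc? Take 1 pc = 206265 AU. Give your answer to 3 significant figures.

0.000159 pc

d = 1/p = 1/0.005330″ = 187.62 pc.
At distance d (pc), an angle of θ arcsec spans θ·d AU: s = 0.175 × 187.62 = 32.834 AU.
= 32.834 / 206265 = 0.00015918 pc.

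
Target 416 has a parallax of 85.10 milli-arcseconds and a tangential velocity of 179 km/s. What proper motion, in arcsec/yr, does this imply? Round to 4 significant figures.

d = 1/p = 1/0.08510″ = 11.751 pc.
μ = v_t / (4.74 d) = 179 / (4.74 × 11.751) = 179 / 55.7 = 3.2136 ″/yr.

3.214 arcsec/yr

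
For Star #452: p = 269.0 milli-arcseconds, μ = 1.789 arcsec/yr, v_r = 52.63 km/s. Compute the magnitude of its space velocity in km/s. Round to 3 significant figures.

61.3 km/s

d = 1/p = 1/0.2690″ = 3.7175 pc.
v_t = 4.740 μ d = 4.740 × 1.789 × 3.7175 = 31.524 km/s.
v = √(v_r² + v_t²) = √(52.63² + 31.524²) = √3763.68 = 61.349 km/s.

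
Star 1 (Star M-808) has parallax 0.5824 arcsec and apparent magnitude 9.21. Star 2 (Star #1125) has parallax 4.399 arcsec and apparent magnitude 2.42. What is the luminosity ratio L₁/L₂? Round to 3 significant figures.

d₁ = 1/p₁ = 1/0.5824″ = 1.717 pc; d₂ = 1/p₂ = 1/4.399″ = 0.22732 pc.
M₁ = m₁ − 5 log₁₀ d₁ + 5 = 9.21 − 1.1739 + 5 = 13.0361.
M₂ = 2.42 − (-3.2168) + 5 = 10.6368.
L₁/L₂ = 10^(0.4(M₂ − M₁)) = 10^(0.4 × (-2.3993)) = 10^(-0.95972) = 0.10972.

L₁/L₂ = 0.110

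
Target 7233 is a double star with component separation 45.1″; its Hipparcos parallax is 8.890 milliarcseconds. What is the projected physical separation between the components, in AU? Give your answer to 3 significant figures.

5070 AU

d = 1/p = 1/0.008890″ = 112.49 pc.
At distance d (pc), an angle of θ arcsec spans θ·d AU: s = 45.1 × 112.49 = 5073.3 AU.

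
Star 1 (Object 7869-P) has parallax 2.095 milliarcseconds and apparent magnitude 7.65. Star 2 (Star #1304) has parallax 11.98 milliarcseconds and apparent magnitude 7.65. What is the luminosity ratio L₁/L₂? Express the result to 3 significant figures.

L₁/L₂ = 32.7

d₁ = 1/p₁ = 1/0.002095″ = 477.33 pc; d₂ = 1/p₂ = 1/0.01198″ = 83.472 pc.
M₁ = m₁ − 5 log₁₀ d₁ + 5 = 7.65 − 13.3941 + 5 = -0.7441.
M₂ = 7.65 − 9.6077 + 5 = 3.0423.
L₁/L₂ = 10^(0.4(M₂ − M₁)) = 10^(0.4 × 3.7864) = 10^1.51456 = 32.701.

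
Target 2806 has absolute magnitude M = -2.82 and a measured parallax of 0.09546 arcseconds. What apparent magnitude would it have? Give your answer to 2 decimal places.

d = 1/p = 1/0.09546″ = 10.476 pc.
m − M = 5 log₁₀ d − 5 = 5 log₁₀(10.476) − 5 = 5.1010 − 5 = 0.1010.
m = M + (m − M) = -2.82 + 0.1010 = -2.72.

m = -2.72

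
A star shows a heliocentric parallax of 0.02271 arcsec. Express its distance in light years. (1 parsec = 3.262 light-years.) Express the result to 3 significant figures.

d = 1/p = 1/0.02271 = 44.033 pc.
In light-years: 44.033 × 3.262 = 143.64 ly.

144 light years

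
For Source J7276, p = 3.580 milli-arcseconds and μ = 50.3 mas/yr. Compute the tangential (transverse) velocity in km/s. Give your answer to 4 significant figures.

d = 1/p = 1/0.003580″ = 279.33 pc.
μ = 50.3 mas/yr = 0.0503 ″/yr.
v_t = 4.74 × μ × d = 4.74 × 0.0503 × 279.33 = 66.598 km/s.

66.60 km/s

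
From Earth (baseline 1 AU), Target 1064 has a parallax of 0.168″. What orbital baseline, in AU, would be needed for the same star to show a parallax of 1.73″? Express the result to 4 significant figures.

10.30 AU

Parallax scales linearly with baseline: p ∝ B, so B = p_target / p_Earth × 1 AU.
B = 1.73 / 0.168 = 10.298 AU.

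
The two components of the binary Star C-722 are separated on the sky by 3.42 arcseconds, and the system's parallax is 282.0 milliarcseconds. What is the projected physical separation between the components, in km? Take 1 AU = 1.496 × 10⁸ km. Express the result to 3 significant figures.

1.81 × 10^9 km

d = 1/p = 1/0.2820″ = 3.5461 pc.
At distance d (pc), an angle of θ arcsec spans θ·d AU: s = 3.42 × 3.5461 = 12.128 AU.
= 12.128 × 1.496 × 10⁸ km = 1.8143 × 10^9 km.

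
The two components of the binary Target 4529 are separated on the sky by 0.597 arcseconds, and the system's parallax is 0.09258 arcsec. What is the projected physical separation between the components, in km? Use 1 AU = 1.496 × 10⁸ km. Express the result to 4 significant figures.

d = 1/p = 1/0.09258″ = 10.801 pc.
At distance d (pc), an angle of θ arcsec spans θ·d AU: s = 0.597 × 10.801 = 6.4482 AU.
= 6.4482 × 1.496 × 10⁸ km = 9.6465 × 10^8 km.

9.647 × 10^8 km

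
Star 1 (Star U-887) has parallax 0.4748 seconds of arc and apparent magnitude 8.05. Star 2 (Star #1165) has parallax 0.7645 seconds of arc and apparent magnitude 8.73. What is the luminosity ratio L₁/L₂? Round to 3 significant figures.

d₁ = 1/p₁ = 1/0.4748″ = 2.1061 pc; d₂ = 1/p₂ = 1/0.7645″ = 1.308 pc.
M₁ = m₁ − 5 log₁₀ d₁ + 5 = 8.05 − 1.6174 + 5 = 11.4326.
M₂ = 8.73 − 0.5830 + 5 = 13.1470.
L₁/L₂ = 10^(0.4(M₂ − M₁)) = 10^(0.4 × 1.7144) = 10^0.68576 = 4.8502.

L₁/L₂ = 4.85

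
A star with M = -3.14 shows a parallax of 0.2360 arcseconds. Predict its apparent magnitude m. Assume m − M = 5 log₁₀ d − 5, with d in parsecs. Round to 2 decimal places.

d = 1/p = 1/0.2360″ = 4.2373 pc.
m − M = 5 log₁₀ d − 5 = 5 log₁₀(4.2373) − 5 = 3.1354 − 5 = -1.8646.
m = M + (m − M) = -3.14 + (-1.8646) = -5.00.

m = -5.00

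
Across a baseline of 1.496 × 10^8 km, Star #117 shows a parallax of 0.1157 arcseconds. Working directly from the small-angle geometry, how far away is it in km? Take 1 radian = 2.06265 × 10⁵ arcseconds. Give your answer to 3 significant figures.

2.67 × 10^14 km

θ = 0.1157″ = 0.1157/206265 = 5.6093 × 10^-7 rad.
d = B/θ = (1.496 × 10^8) / (5.6093 × 10^-7) = 2.6670 × 10^14 km.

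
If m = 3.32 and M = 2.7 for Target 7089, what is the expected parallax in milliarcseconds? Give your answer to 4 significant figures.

m − M = 3.32 − 2.7 = 0.62.
d = 10^((m−M)/5 + 1) = 10^1.124 = 13.305 pc.
p = 1/d = 1/13.305 = 0.07516 arcsec = 75.16 mas.

75.16 mas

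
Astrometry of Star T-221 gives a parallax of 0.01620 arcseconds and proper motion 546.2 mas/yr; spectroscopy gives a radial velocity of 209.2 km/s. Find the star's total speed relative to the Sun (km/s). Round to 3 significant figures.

d = 1/p = 1/0.01620″ = 61.728 pc.
μ = 546.2 mas/yr = 0.5462 ″/yr.
v_t = 4.740 μ d = 4.740 × 0.5462 × 61.728 = 159.81 km/s.
v = √(v_r² + v_t²) = √(209.2² + 159.81²) = √69303.9 = 263.26 km/s.

263 km/s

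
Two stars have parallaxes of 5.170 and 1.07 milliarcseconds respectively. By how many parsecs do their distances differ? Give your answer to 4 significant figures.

d_A = 1/0.005170″ = 193.42 pc; d_B = 1/0.001070″ = 934.58 pc.
|d_B − d_A| = |934.58 − 193.42| = 741.16 pc.

741.2 pc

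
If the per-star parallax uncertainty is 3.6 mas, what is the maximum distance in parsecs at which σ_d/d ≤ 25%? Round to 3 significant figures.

69.4 pc

σ_d/d = σ_p/p, so the condition is σ_p/p ≤ 0.25, i.e. p ≥ σ_p/0.25.
p_min = 3.6/0.25 = 14.4 mas = 0.0144 arcsec.
d_max = 1/p_min = 1/0.0144 = 69.444 pc.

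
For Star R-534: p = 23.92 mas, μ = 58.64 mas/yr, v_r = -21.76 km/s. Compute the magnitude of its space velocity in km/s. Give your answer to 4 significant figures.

d = 1/p = 1/0.02392″ = 41.806 pc.
μ = 58.64 mas/yr = 0.05864 ″/yr.
v_t = 4.740 μ d = 4.740 × 0.05864 × 41.806 = 11.62 km/s.
v = √(v_r² + v_t²) = √((-21.76)² + 11.62²) = √608.522 = 24.668 km/s.

24.67 km/s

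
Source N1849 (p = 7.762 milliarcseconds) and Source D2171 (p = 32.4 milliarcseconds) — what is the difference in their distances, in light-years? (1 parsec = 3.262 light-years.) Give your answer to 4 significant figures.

319.6 ly

d_A = 1/0.007762″ = 128.83 pc; d_B = 1/0.03240″ = 30.864 pc.
|d_B − d_A| = |30.864 − 128.83| = 97.966 pc = 97.966 × 3.262 ly = 319.57 ly.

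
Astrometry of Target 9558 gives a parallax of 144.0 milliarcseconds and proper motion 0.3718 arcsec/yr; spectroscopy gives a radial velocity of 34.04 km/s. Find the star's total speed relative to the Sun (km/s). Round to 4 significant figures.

36.17 km/s

d = 1/p = 1/0.1440″ = 6.9444 pc.
v_t = 4.740 μ d = 4.740 × 0.3718 × 6.9444 = 12.238 km/s.
v = √(v_r² + v_t²) = √(34.04² + 12.238²) = √1308.49 = 36.173 km/s.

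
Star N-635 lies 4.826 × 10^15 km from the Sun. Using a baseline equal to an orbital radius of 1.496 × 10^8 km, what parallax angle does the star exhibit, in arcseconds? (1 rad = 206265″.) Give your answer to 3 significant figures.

0.00639 arcsec

θ ≈ B/d = (1.496 × 10^8) / (4.826 × 10^15) = 3.0999 × 10^-8 rad.
In arcseconds: 3.0999 × 10^-8 × 206265 = 0.006394″.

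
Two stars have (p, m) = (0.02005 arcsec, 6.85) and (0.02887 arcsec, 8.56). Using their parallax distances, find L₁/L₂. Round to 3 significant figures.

L₁/L₂ = 10.0

d₁ = 1/p₁ = 1/0.02005″ = 49.875 pc; d₂ = 1/p₂ = 1/0.02887″ = 34.638 pc.
M₁ = m₁ − 5 log₁₀ d₁ + 5 = 6.85 − 8.4894 + 5 = 3.3606.
M₂ = 8.56 − 7.6978 + 5 = 5.8622.
L₁/L₂ = 10^(0.4(M₂ − M₁)) = 10^(0.4 × 2.5016) = 10^1.00064 = 10.015.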